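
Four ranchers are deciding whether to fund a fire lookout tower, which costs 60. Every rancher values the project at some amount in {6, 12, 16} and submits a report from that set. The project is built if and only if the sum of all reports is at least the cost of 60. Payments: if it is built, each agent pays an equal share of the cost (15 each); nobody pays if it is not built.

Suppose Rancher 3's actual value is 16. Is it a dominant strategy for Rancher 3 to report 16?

Check each profile of the others' reports and compare truth against every alternative report.
Others report (12, 16, 16): truth gives 1, best alternative gives 0.
Others report (16, 12, 16): truth gives 1, best alternative gives 0.
Others report (16, 16, 12): truth gives 1, best alternative gives 0.
Others report (16, 16, 16): truth gives 1, best alternative gives 1.
Others report (6, 6, 6): truth gives 0, best alternative gives 0.
Others report (6, 6, 12): truth gives 0, best alternative gives 0.
(Remaining 21 profiles checked similarly; truth is weakly best in each.)
In every case the truthful report is at least as good as any alternative, so it is a dominant strategy.

Yes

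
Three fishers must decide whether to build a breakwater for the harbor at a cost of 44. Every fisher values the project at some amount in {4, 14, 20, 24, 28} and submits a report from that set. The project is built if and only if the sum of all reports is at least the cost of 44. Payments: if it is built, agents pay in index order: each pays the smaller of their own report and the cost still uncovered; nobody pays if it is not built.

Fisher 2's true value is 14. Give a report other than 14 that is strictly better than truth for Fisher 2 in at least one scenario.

4

Suppose Fisher 1 reports 14 and Fisher 3 reports 28.
Report 14: project built, pays 14, utility 14 - 14 = 0.
Report 4: project built, pays 4, utility 14 - 4 = 10.
So reporting 4 beats truth here (10 > 0).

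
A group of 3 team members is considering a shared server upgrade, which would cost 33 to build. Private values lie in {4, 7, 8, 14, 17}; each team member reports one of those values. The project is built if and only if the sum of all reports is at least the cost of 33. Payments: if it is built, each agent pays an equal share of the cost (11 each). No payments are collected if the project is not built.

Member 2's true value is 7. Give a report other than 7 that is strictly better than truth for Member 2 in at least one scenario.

4

Suppose Member 1 reports 14 and Member 3 reports 14.
Report 7: project built, pays 11, utility 7 - 11 = -4.
Report 4: project not built, utility 0.
So reporting 4 beats truth here (0 > -4).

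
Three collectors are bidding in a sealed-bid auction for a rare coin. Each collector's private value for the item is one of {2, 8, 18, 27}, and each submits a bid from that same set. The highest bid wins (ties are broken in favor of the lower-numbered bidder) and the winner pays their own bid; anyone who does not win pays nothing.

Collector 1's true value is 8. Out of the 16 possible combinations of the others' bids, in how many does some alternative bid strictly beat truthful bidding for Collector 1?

1

Others bid (2, 2): truth gives 0; bid 2 gives 6 > 0. Violating.
Others bid (2, 8): truth gives 0; no alternative beats it.
Others bid (2, 18): truth gives 0; no alternative beats it.
(Checking all 16 profiles: 1 has a profitable deviation, 15 do not.)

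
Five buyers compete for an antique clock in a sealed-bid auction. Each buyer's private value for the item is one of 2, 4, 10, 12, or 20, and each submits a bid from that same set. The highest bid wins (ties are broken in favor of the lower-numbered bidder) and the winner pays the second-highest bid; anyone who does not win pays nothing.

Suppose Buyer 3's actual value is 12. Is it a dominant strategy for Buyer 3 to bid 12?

Check each profile of the others' bids and compare truth against every alternative bid.
Others bid (2, 2, 2, 2): truth gives 10, best alternative gives 10.
Others bid (2, 2, 2, 4): truth gives 8, best alternative gives 8.
Others bid (2, 2, 4, 2): truth gives 8, best alternative gives 8.
Others bid (2, 2, 4, 4): truth gives 8, best alternative gives 8.
Others bid (2, 4, 2, 2): truth gives 8, best alternative gives 8.
Others bid (2, 4, 2, 4): truth gives 8, best alternative gives 8.
(Remaining 619 profiles checked similarly; truth is weakly best in each.)
In every case the truthful bid is at least as good as any alternative, so it is a dominant strategy.

Yes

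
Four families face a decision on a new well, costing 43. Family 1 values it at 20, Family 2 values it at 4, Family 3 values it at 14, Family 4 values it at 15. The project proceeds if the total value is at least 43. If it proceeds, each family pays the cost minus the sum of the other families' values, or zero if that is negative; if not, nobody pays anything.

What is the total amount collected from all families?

Total value 53 ≥ cost 43, so it is built.
Family 1: others sum to 33; max(0, 43 - 33) = 10.
Family 2: others sum to 49; max(0, 43 - 49) = 0.
Family 3: others sum to 39; max(0, 43 - 39) = 4.
Family 4: others sum to 38; max(0, 43 - 38) = 5.
Total collected = 10 + 0 + 4 + 5 = 19.

19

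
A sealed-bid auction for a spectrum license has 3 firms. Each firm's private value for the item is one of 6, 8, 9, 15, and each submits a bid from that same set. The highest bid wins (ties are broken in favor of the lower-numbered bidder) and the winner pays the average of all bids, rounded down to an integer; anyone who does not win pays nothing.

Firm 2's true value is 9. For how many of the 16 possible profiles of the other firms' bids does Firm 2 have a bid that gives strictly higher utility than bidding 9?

Others bid (6, 6): truth gives 2; bid 8 gives 3 > 2. Violating.
Others bid (6, 8): truth gives 2; no alternative beats it.
Others bid (6, 9): truth gives 1; no alternative beats it.
(Checking all 16 profiles: 1 has a profitable deviation, 15 do not.)

1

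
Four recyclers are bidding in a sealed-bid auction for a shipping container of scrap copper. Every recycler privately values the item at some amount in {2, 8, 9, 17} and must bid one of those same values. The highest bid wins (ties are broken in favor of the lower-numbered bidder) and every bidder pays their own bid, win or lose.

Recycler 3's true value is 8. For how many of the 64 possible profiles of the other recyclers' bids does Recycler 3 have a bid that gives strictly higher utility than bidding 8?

Others bid (2, 2, 9): truth gives -8; bid 9 gives -1 > -8. Violating.
Others bid (2, 2, 17): truth gives -8; bid 2 gives -2 > -8. Violating.
Others bid (2, 8, 2): truth gives -8; bid 9 gives -1 > -8. Violating.
Others bid (2, 8, 8): truth gives -8; bid 9 gives -1 > -8. Violating.
Others bid (2, 2, 2): truth gives 0; no alternative beats it.
Others bid (2, 2, 8): truth gives 0; no alternative beats it.
(Checking all 64 profiles: 62 have a profitable deviation, 2 do not.)

62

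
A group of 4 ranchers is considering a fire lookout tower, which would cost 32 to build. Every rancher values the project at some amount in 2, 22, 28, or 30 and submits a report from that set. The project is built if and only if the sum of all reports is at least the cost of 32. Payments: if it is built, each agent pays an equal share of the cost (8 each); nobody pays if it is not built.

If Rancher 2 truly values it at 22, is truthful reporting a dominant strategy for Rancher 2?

No

Consider the case where Rancher 1 reports 2, Rancher 3 reports 2 and Rancher 4 reports 2.
Truthful report 22: project not built, utility 0.
Report 28 instead: project built, pays 8, utility 22 - 8 = 14.
Since 14 > 0, reporting 28 is strictly better here, so truthful reporting is not dominant.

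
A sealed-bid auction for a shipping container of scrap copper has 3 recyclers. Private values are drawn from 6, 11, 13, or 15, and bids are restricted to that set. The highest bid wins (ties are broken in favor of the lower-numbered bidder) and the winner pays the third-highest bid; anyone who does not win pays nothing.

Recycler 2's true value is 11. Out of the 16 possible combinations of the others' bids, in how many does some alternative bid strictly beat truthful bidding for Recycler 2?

Others bid (6, 13): truth gives 0; bid 13 gives 5 > 0. Violating.
Others bid (6, 15): truth gives 0; bid 15 gives 5 > 0. Violating.
Others bid (11, 6): truth gives 0; bid 13 gives 5 > 0. Violating.
Others bid (13, 6): truth gives 0; bid 15 gives 5 > 0. Violating.
Others bid (6, 6): truth gives 5; no alternative beats it.
Others bid (6, 11): truth gives 5; no alternative beats it.
(Checking all 16 profiles: 4 have a profitable deviation, 12 do not.)

4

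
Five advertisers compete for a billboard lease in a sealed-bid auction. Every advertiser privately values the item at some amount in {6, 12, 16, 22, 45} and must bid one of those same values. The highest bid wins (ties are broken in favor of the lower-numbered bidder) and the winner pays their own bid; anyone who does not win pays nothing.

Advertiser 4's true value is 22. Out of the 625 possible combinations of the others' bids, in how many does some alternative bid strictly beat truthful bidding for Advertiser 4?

24

Others bid (6, 6, 6, 6): truth gives 0; bid 12 gives 10 > 0. Violating.
Others bid (6, 6, 6, 12): truth gives 0; bid 12 gives 10 > 0. Violating.
Others bid (6, 6, 6, 16): truth gives 0; bid 16 gives 6 > 0. Violating.
Others bid (6, 6, 12, 6): truth gives 0; bid 16 gives 6 > 0. Violating.
Others bid (6, 6, 6, 22): truth gives 0; no alternative beats it.
Others bid (6, 6, 6, 45): truth gives 0; no alternative beats it.
(Checking all 625 profiles: 24 have a profitable deviation, 601 do not.)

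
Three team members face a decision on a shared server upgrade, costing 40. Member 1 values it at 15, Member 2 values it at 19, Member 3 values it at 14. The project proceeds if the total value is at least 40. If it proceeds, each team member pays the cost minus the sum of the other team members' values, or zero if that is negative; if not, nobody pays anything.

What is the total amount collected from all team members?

Total value 48 ≥ cost 40, so it is built.
Member 1: others sum to 33; max(0, 40 - 33) = 7.
Member 2: others sum to 29; max(0, 40 - 29) = 11.
Member 3: others sum to 34; max(0, 40 - 34) = 6.
Total collected = 7 + 11 + 6 = 24.

24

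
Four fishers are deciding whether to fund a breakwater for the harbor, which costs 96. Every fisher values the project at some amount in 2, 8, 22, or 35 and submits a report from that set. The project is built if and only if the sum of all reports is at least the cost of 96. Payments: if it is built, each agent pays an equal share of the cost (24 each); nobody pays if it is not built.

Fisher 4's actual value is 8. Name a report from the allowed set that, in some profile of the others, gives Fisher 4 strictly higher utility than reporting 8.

2

Suppose Fisher 1 reports 22, Fisher 2 reports 35 and Fisher 3 reports 35.
Report 8: project built, pays 24, utility 8 - 24 = -16.
Report 2: project not built, utility 0.
So reporting 2 beats truth here (0 > -16).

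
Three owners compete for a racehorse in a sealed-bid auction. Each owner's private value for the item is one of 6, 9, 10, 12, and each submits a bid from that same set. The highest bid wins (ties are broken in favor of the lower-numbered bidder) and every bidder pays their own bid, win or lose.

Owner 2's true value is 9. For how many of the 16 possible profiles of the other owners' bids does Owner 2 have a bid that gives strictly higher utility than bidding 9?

14

Others bid (6, 10): truth gives -9; bid 10 gives -1 > -9. Violating.
Others bid (6, 12): truth gives -9; bid 12 gives -3 > -9. Violating.
Others bid (9, 6): truth gives -9; bid 10 gives -1 > -9. Violating.
Others bid (9, 9): truth gives -9; bid 10 gives -1 > -9. Violating.
Others bid (6, 6): truth gives 0; no alternative beats it.
Others bid (6, 9): truth gives 0; no alternative beats it.
(Checking all 16 profiles: 14 have a profitable deviation, 2 do not.)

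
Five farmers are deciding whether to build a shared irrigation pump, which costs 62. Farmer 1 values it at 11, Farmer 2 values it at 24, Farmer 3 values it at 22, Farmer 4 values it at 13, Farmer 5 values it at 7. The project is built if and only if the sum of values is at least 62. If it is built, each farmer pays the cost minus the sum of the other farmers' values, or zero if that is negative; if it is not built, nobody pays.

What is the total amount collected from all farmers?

16

Total value 77 ≥ cost 62, so it is built.
Farmer 1: others sum to 66; max(0, 62 - 66) = 0.
Farmer 2: others sum to 53; max(0, 62 - 53) = 9.
Farmer 3: others sum to 55; max(0, 62 - 55) = 7.
Farmer 4: others sum to 64; max(0, 62 - 64) = 0.
Farmer 5: others sum to 70; max(0, 62 - 70) = 0.
Total collected = 0 + 9 + 7 + 0 + 0 = 16.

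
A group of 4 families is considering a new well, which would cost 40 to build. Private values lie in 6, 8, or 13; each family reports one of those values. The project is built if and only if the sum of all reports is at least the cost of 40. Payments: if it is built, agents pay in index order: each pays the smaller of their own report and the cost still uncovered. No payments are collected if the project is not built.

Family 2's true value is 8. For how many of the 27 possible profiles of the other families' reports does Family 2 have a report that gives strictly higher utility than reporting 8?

4

Others report (8, 13, 13): truth gives 0; report 6 gives 2 > 0. Violating.
Others report (13, 8, 13): truth gives 0; report 6 gives 2 > 0. Violating.
Others report (13, 13, 8): truth gives 0; report 6 gives 2 > 0. Violating.
Others report (13, 13, 13): truth gives 0; report 6 gives 2 > 0. Violating.
Others report (6, 6, 6): truth gives 0; no alternative beats it.
Others report (6, 6, 8): truth gives 0; no alternative beats it.
(Checking all 27 profiles: 4 have a profitable deviation, 23 do not.)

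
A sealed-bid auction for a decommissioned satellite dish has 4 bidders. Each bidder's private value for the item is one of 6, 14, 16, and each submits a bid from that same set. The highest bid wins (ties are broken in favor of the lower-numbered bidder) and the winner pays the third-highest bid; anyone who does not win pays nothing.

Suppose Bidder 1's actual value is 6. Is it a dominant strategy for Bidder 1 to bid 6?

Yes

Check each profile of the others' bids and compare truth against every alternative bid.
Others bid (6, 14, 14): truth gives 0, best alternative gives -8.
Others bid (14, 6, 14): truth gives 0, best alternative gives -8.
Others bid (14, 14, 6): truth gives 0, best alternative gives -8.
Others bid (14, 14, 14): truth gives 0, best alternative gives -8.
Others bid (6, 6, 6): truth gives 0, best alternative gives 0.
Others bid (6, 6, 14): truth gives 0, best alternative gives 0.
(Remaining 21 profiles checked similarly; truth is weakly best in each.)
In every case the truthful bid is at least as good as any alternative, so it is a dominant strategy.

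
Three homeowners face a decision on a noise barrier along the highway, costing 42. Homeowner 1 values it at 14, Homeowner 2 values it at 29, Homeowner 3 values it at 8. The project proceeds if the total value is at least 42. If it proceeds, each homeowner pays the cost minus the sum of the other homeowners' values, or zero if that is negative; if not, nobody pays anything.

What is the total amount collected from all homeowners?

25

Total value 51 ≥ cost 42, so it is built.
Homeowner 1: others sum to 37; max(0, 42 - 37) = 5.
Homeowner 2: others sum to 22; max(0, 42 - 22) = 20.
Homeowner 3: others sum to 43; max(0, 42 - 43) = 0.
Total collected = 5 + 20 + 0 = 25.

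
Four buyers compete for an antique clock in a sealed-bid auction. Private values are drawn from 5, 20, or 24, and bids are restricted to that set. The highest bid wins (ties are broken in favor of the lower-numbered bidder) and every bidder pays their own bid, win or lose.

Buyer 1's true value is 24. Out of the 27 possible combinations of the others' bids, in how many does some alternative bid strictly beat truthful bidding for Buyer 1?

Others bid (5, 5, 5): truth gives 0; bid 5 gives 19 > 0. Violating.
Others bid (5, 5, 20): truth gives 0; bid 20 gives 4 > 0. Violating.
Others bid (5, 20, 5): truth gives 0; bid 20 gives 4 > 0. Violating.
Others bid (5, 20, 20): truth gives 0; bid 20 gives 4 > 0. Violating.
Others bid (5, 5, 24): truth gives 0; no alternative beats it.
Others bid (5, 20, 24): truth gives 0; no alternative beats it.
(Checking all 27 profiles: 8 have a profitable deviation, 19 do not.)

8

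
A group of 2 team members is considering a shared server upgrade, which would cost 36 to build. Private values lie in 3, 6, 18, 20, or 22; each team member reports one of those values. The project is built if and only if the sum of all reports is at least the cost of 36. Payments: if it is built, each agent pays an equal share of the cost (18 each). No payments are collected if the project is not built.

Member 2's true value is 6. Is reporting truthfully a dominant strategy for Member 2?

Check each profile of the others' reports and compare truth against every alternative report.
Others report (3): truth gives 0, best alternative gives 0.
Others report (6): truth gives 0, best alternative gives 0.
Others report (18): truth gives 0, best alternative gives 0.
Others report (20): truth gives 0, best alternative gives 0.
Others report (22): truth gives 0, best alternative gives 0.
In every case the truthful report is at least as good as any alternative, so it is a dominant strategy.

Yes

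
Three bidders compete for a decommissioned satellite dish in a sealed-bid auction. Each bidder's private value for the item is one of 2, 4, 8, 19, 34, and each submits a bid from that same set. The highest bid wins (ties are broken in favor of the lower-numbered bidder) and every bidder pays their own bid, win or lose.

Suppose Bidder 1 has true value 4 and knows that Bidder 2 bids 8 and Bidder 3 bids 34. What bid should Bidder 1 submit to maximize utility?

2

Bid 2: loses but pays 2, utility -2.
Bid 4: loses but pays 4, utility -4.
Bid 8: loses but pays 8, utility -8.
Bid 19: loses but pays 19, utility -19.
Bid 34: wins, pays 34, utility 4 - 34 = -30.
The best choice is 2 with utility -2.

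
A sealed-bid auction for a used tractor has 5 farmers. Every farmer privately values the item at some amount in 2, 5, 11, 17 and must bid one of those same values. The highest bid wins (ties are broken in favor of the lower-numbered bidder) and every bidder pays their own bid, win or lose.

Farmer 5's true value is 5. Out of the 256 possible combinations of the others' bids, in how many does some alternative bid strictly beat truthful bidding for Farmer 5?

Others bid (2, 2, 2, 5): truth gives -5; bid 2 gives -2 > -5. Violating.
Others bid (2, 2, 2, 11): truth gives -5; bid 2 gives -2 > -5. Violating.
Others bid (2, 2, 2, 17): truth gives -5; bid 2 gives -2 > -5. Violating.
Others bid (2, 2, 5, 2): truth gives -5; bid 2 gives -2 > -5. Violating.
Others bid (2, 2, 2, 2): truth gives 0; no alternative beats it.
(Checking all 256 profiles: 255 have a profitable deviation, 1 does not.)

255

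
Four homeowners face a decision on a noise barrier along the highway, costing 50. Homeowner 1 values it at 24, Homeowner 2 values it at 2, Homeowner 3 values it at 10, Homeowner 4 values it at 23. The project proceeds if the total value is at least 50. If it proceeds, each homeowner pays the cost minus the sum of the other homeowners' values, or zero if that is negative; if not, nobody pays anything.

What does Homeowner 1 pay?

Total value 59 ≥ cost 50, so the project is built.
The other homeowners' values sum to 35.
Cost minus that sum is 50 - 35 = 15.

15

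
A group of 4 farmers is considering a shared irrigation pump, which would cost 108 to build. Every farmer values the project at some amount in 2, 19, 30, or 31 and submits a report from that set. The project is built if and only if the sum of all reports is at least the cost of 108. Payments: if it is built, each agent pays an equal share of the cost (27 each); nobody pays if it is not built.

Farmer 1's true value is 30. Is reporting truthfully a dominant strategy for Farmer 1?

Check each profile of the others' reports and compare truth against every alternative report.
Others report (19, 30, 30): truth gives 3, best alternative gives 3.
Others report (19, 30, 31): truth gives 3, best alternative gives 3.
Others report (19, 31, 30): truth gives 3, best alternative gives 3.
Others report (19, 31, 31): truth gives 3, best alternative gives 3.
Others report (30, 19, 30): truth gives 3, best alternative gives 3.
Others report (30, 19, 31): truth gives 3, best alternative gives 3.
(Remaining 58 profiles checked similarly; truth is weakly best in each.)
In every case the truthful report is at least as good as any alternative, so it is a dominant strategy.

Yes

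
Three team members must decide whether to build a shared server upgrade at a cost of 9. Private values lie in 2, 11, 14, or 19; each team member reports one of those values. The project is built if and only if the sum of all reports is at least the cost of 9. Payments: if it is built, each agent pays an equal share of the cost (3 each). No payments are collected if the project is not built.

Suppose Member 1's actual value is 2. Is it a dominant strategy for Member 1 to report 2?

Yes

Check each profile of the others' reports and compare truth against every alternative report.
Others report (2, 2): truth gives 0, best alternative gives -1.
Others report (2, 11): truth gives -1, best alternative gives -1.
Others report (2, 14): truth gives -1, best alternative gives -1.
Others report (2, 19): truth gives -1, best alternative gives -1.
Others report (11, 2): truth gives -1, best alternative gives -1.
Others report (11, 11): truth gives -1, best alternative gives -1.
(Remaining 10 profiles checked similarly; truth is weakly best in each.)
In every case the truthful report is at least as good as any alternative, so it is a dominant strategy.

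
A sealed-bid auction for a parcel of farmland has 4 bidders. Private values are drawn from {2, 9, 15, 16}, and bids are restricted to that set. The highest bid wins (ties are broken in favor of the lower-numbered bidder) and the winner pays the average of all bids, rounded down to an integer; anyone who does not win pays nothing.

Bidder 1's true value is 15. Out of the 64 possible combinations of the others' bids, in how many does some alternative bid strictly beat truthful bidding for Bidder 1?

38

Others bid (2, 2, 2): truth gives 10; bid 2 gives 13 > 10. Violating.
Others bid (2, 2, 9): truth gives 8; bid 9 gives 10 > 8. Violating.
Others bid (2, 2, 16): truth gives 0; bid 16 gives 6 > 0. Violating.
Others bid (2, 9, 2): truth gives 8; bid 9 gives 10 > 8. Violating.
Others bid (2, 2, 15): truth gives 7; no alternative beats it.
Others bid (2, 9, 15): truth gives 5; no alternative beats it.
(Checking all 64 profiles: 38 have a profitable deviation, 26 do not.)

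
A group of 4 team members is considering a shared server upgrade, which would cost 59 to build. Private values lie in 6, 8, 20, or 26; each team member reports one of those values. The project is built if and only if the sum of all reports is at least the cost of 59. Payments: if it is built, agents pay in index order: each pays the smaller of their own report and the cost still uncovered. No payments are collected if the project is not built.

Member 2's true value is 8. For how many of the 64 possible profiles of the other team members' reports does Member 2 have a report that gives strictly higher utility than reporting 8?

20

Others report (6, 26, 26): truth gives 0; report 6 gives 2 > 0. Violating.
Others report (8, 20, 26): truth gives 0; report 6 gives 2 > 0. Violating.
Others report (8, 26, 20): truth gives 0; report 6 gives 2 > 0. Violating.
Others report (8, 26, 26): truth gives 0; report 6 gives 2 > 0. Violating.
Others report (6, 6, 6): truth gives 0; no alternative beats it.
Others report (6, 6, 8): truth gives 0; no alternative beats it.
(Checking all 64 profiles: 20 have a profitable deviation, 44 do not.)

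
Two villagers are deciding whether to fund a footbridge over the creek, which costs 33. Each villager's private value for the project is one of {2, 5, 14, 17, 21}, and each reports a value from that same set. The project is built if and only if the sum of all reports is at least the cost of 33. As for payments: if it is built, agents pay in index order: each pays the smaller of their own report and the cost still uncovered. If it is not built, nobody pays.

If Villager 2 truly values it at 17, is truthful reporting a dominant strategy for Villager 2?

Check each profile of the others' reports and compare truth against every alternative report.
Others report (21): truth gives 5, best alternative gives 5.
Others report (17): truth gives 1, best alternative gives 1.
Others report (2): truth gives 0, best alternative gives 0.
Others report (5): truth gives 0, best alternative gives 0.
Others report (14): truth gives 0, best alternative gives 0.
In every case the truthful report is at least as good as any alternative, so it is a dominant strategy.

Yes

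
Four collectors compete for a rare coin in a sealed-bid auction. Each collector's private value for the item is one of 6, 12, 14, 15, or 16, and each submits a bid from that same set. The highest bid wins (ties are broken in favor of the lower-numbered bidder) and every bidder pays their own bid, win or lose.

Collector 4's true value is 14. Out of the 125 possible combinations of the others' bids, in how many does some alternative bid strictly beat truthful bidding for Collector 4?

Others bid (6, 6, 6): truth gives 0; bid 12 gives 2 > 0. Violating.
Others bid (6, 6, 14): truth gives -14; bid 15 gives -1 > -14. Violating.
Others bid (6, 6, 15): truth gives -14; bid 16 gives -2 > -14. Violating.
Others bid (6, 6, 16): truth gives -14; bid 6 gives -6 > -14. Violating.
Others bid (6, 6, 12): truth gives 0; no alternative beats it.
Others bid (6, 12, 6): truth gives 0; no alternative beats it.
(Checking all 125 profiles: 118 have a profitable deviation, 7 do not.)

118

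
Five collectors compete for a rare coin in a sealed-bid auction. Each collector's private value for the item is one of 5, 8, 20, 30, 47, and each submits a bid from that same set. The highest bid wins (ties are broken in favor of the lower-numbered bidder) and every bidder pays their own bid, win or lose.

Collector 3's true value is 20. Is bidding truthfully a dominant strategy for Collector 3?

No

Consider the case where Collector 1 bids 5, Collector 2 bids 5, Collector 4 bids 5 and Collector 5 bids 5.
Truthful bid 20: wins, pays 20, utility 20 - 20 = 0.
Bid 8 instead: wins, pays 8, utility 20 - 8 = 12.
Since 12 > 0, bidding 8 is strictly better here, so truthful bidding is not dominant.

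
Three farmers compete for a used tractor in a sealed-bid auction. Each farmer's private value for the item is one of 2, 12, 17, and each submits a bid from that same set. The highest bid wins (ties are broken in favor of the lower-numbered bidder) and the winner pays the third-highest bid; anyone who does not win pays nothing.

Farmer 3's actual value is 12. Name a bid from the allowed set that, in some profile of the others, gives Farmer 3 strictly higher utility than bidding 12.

17

Suppose Farmer 1 bids 2 and Farmer 2 bids 12.
Bid 12: loses, pays 0, utility 0.
Bid 17: wins, pays 2, utility 12 - 2 = 10.
So bidding 17 beats truth here (10 > 0).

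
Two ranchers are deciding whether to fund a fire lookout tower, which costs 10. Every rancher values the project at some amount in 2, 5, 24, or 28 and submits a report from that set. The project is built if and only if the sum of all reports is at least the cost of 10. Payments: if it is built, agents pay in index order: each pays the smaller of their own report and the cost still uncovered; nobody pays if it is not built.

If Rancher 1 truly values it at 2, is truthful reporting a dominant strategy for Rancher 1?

Check each profile of the others' reports and compare truth against every alternative report.
Others report (5): truth gives 0, best alternative gives -3.
Others report (24): truth gives 0, best alternative gives -3.
Others report (28): truth gives 0, best alternative gives -3.
Others report (2): truth gives 0, best alternative gives 0.
In every case the truthful report is at least as good as any alternative, so it is a dominant strategy.

Yes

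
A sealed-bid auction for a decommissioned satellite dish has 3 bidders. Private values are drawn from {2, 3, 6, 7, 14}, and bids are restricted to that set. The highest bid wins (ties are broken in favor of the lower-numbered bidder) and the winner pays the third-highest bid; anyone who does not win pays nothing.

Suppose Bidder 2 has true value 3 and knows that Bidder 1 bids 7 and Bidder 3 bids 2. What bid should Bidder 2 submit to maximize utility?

Bid 2: loses, pays 0, utility 0.
Bid 3: loses, pays 0, utility 0.
Bid 6: loses, pays 0, utility 0.
Bid 7: loses, pays 0, utility 0.
Bid 14: wins, pays 2, utility 3 - 2 = 1.
The best choice is 14 with utility 1.

14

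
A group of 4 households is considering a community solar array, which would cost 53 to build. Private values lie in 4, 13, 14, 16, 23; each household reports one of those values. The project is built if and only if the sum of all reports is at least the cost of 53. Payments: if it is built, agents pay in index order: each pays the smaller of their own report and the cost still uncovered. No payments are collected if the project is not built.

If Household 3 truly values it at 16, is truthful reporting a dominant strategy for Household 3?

No

Consider the case where Household 1 reports 4, Household 2 reports 13 and Household 4 reports 23.
Truthful report 16: project built, pays 16, utility 16 - 16 = 0.
Report 13 instead: project built, pays 13, utility 16 - 13 = 3.
Since 3 > 0, reporting 13 is strictly better here, so truthful reporting is not dominant.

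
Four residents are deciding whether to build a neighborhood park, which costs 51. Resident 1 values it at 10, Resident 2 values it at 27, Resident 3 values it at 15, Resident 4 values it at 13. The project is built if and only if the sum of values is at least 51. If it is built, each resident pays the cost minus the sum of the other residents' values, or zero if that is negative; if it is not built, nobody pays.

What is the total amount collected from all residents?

14

Total value 65 ≥ cost 51, so it is built.
Resident 1: others sum to 55; max(0, 51 - 55) = 0.
Resident 2: others sum to 38; max(0, 51 - 38) = 13.
Resident 3: others sum to 50; max(0, 51 - 50) = 1.
Resident 4: others sum to 52; max(0, 51 - 52) = 0.
Total collected = 0 + 13 + 1 + 0 = 14.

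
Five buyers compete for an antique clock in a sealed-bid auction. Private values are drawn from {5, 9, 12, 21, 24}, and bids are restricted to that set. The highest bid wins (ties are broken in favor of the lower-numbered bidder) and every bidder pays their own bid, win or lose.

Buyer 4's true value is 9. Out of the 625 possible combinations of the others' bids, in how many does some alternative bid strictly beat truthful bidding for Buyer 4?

Others bid (5, 5, 5, 12): truth gives -9; bid 12 gives -3 > -9. Violating.
Others bid (5, 5, 5, 21): truth gives -9; bid 5 gives -5 > -9. Violating.
Others bid (5, 5, 5, 24): truth gives -9; bid 5 gives -5 > -9. Violating.
Others bid (5, 5, 9, 5): truth gives -9; bid 12 gives -3 > -9. Violating.
Others bid (5, 5, 5, 5): truth gives 0; no alternative beats it.
Others bid (5, 5, 5, 9): truth gives 0; no alternative beats it.
(Checking all 625 profiles: 623 have a profitable deviation, 2 do not.)

623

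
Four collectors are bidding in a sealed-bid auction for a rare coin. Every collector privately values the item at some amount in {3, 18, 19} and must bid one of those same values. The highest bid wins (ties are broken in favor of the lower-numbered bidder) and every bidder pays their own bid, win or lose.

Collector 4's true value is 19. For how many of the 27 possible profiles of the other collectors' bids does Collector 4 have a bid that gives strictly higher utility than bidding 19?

20

Others bid (3, 3, 3): truth gives 0; bid 18 gives 1 > 0. Violating.
Others bid (3, 3, 19): truth gives -19; bid 3 gives -3 > -19. Violating.
Others bid (3, 18, 19): truth gives -19; bid 3 gives -3 > -19. Violating.
Others bid (3, 19, 3): truth gives -19; bid 3 gives -3 > -19. Violating.
Others bid (3, 3, 18): truth gives 0; no alternative beats it.
Others bid (3, 18, 3): truth gives 0; no alternative beats it.
(Checking all 27 profiles: 20 have a profitable deviation, 7 do not.)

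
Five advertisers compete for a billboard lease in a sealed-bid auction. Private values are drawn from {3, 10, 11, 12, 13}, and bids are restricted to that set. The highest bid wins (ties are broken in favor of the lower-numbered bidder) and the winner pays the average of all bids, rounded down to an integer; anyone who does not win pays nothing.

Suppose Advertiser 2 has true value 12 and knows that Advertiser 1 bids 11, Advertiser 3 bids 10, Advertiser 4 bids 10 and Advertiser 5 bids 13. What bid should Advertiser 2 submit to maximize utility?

13

Bid 3: loses, pays 0, utility 0.
Bid 10: loses, pays 0, utility 0.
Bid 11: loses, pays 0, utility 0.
Bid 12: loses, pays 0, utility 0.
Bid 13: wins, pays 11, utility 12 - 11 = 1.
The best choice is 13 with utility 1.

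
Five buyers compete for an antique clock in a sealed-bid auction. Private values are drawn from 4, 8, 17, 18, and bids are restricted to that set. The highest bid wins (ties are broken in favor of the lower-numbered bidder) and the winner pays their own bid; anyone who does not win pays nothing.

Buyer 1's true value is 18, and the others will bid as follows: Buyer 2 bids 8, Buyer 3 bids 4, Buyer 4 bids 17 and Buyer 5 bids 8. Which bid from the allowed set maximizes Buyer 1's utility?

17

Bid 4: loses, pays 0, utility 0.
Bid 8: loses, pays 0, utility 0.
Bid 17: wins, pays 17, utility 18 - 17 = 1.
Bid 18: wins, pays 18, utility 18 - 18 = 0.
The best choice is 17 with utility 1.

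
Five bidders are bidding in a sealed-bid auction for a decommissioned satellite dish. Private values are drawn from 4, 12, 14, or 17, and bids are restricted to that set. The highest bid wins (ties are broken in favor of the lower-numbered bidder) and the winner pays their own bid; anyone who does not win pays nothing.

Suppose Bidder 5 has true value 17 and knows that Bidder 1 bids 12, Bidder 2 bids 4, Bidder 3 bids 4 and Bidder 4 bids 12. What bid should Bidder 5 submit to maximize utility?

14

Bid 4: loses, pays 0, utility 0.
Bid 12: loses, pays 0, utility 0.
Bid 14: wins, pays 14, utility 17 - 14 = 3.
Bid 17: wins, pays 17, utility 17 - 17 = 0.
The best choice is 14 with utility 3.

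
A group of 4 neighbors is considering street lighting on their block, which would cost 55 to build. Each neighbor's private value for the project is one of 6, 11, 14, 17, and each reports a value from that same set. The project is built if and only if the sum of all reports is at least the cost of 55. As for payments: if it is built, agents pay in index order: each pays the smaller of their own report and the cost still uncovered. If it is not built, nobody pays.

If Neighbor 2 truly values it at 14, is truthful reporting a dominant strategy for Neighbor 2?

Consider the case where Neighbor 1 reports 11, Neighbor 3 reports 17 and Neighbor 4 reports 17.
Truthful report 14: project built, pays 14, utility 14 - 14 = 0.
Report 11 instead: project built, pays 11, utility 14 - 11 = 3.
Since 3 > 0, reporting 11 is strictly better here, so truthful reporting is not dominant.

No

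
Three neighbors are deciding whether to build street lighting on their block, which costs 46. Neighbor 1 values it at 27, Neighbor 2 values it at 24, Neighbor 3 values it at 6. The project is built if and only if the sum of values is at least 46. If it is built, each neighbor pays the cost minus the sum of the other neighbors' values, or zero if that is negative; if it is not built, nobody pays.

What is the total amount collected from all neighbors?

29

Total value 57 ≥ cost 46, so it is built.
Neighbor 1: others sum to 30; max(0, 46 - 30) = 16.
Neighbor 2: others sum to 33; max(0, 46 - 33) = 13.
Neighbor 3: others sum to 51; max(0, 46 - 51) = 0.
Total collected = 16 + 13 + 0 = 29.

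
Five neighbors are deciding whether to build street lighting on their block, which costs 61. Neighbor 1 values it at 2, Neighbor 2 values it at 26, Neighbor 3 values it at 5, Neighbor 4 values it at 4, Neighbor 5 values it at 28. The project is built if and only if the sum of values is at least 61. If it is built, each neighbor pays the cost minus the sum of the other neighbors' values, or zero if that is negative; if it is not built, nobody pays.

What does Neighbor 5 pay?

24

Total value 65 ≥ cost 61, so the project is built.
The other neighbors' values sum to 37.
Cost minus that sum is 61 - 37 = 24.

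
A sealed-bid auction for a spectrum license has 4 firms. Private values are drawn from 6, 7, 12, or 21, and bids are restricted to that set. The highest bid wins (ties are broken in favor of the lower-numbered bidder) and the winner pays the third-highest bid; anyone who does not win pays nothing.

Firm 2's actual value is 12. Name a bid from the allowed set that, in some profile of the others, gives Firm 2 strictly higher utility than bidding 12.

Suppose Firm 1 bids 6, Firm 3 bids 6 and Firm 4 bids 21.
Bid 12: loses, pays 0, utility 0.
Bid 21: wins, pays 6, utility 12 - 6 = 6.
So bidding 21 beats truth here (6 > 0).

21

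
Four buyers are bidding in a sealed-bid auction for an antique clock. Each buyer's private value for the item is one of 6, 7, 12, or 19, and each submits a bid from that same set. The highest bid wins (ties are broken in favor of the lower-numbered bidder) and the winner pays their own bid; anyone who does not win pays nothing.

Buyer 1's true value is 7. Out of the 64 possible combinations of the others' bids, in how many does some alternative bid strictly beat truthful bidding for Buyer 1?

1

Others bid (6, 6, 6): truth gives 0; bid 6 gives 1 > 0. Violating.
Others bid (6, 6, 7): truth gives 0; no alternative beats it.
Others bid (6, 6, 12): truth gives 0; no alternative beats it.
(Checking all 64 profiles: 1 has a profitable deviation, 63 do not.)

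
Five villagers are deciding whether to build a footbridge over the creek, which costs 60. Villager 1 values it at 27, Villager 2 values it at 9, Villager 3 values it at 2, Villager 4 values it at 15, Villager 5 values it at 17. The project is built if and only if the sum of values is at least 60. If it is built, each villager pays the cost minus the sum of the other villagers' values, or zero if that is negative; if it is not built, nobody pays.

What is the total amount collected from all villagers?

Total value 70 ≥ cost 60, so it is built.
Villager 1: others sum to 43; max(0, 60 - 43) = 17.
Villager 2: others sum to 61; max(0, 60 - 61) = 0.
Villager 3: others sum to 68; max(0, 60 - 68) = 0.
Villager 4: others sum to 55; max(0, 60 - 55) = 5.
Villager 5: others sum to 53; max(0, 60 - 53) = 7.
Total collected = 17 + 0 + 0 + 5 + 7 = 29.

29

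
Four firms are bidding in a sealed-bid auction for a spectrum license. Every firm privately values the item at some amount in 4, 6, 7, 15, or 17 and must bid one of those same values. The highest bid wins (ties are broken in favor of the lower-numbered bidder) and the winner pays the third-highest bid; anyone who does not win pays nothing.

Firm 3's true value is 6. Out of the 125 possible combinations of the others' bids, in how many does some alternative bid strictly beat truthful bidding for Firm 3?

9

Others bid (4, 4, 7): truth gives 0; bid 7 gives 2 > 0. Violating.
Others bid (4, 4, 15): truth gives 0; bid 15 gives 2 > 0. Violating.
Others bid (4, 4, 17): truth gives 0; bid 17 gives 2 > 0. Violating.
Others bid (4, 6, 4): truth gives 0; bid 7 gives 2 > 0. Violating.
Others bid (4, 4, 4): truth gives 2; no alternative beats it.
Others bid (4, 4, 6): truth gives 2; no alternative beats it.
(Checking all 125 profiles: 9 have a profitable deviation, 116 do not.)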